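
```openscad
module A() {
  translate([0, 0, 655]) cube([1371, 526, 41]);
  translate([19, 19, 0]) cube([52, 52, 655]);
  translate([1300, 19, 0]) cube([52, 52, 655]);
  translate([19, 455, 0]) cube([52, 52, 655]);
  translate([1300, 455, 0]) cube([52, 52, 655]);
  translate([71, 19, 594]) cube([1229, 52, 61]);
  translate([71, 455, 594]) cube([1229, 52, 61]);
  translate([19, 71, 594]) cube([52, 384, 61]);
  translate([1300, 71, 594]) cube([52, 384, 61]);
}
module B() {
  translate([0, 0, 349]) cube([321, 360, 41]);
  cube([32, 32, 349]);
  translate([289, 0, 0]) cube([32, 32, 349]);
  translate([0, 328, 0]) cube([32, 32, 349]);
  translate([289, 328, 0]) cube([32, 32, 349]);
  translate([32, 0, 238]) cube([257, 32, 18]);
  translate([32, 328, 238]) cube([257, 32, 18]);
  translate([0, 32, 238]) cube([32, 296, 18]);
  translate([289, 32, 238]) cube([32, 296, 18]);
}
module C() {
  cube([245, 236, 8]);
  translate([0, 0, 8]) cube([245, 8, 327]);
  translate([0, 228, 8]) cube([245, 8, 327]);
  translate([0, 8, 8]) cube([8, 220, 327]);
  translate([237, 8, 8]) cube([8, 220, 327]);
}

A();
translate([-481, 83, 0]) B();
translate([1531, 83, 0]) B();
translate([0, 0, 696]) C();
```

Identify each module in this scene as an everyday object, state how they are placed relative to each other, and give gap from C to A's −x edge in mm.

A is a table. B is a stool. C is an open box. Two stools sit around the table at the −x, +x sides. The open box is on top of the table. The gap from the open box to the table's −x edge is 0 mm.

The open box's min-x is at 0; the table's min-x is 0; gap = 0 mm.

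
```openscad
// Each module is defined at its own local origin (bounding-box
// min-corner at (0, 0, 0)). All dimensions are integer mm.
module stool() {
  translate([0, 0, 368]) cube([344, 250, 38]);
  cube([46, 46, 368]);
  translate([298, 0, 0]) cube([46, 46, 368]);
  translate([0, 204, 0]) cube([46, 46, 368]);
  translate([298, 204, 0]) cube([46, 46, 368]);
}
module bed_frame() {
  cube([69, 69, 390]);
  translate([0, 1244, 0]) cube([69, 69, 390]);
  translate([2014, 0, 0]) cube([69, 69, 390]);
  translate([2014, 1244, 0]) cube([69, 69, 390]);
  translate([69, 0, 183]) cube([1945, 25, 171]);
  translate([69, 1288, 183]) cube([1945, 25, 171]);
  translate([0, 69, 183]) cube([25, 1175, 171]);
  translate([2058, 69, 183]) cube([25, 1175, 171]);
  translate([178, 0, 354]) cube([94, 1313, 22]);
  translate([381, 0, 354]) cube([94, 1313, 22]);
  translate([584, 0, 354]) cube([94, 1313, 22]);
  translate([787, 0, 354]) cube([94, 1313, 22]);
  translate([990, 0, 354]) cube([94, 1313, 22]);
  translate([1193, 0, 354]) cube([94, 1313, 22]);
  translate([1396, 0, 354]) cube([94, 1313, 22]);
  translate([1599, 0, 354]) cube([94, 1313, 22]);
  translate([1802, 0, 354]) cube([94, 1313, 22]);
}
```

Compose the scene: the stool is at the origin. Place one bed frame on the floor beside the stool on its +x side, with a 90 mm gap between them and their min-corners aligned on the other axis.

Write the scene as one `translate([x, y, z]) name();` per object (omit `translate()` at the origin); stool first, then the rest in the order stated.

stool();
translate([434, 0, 0]) bed_frame();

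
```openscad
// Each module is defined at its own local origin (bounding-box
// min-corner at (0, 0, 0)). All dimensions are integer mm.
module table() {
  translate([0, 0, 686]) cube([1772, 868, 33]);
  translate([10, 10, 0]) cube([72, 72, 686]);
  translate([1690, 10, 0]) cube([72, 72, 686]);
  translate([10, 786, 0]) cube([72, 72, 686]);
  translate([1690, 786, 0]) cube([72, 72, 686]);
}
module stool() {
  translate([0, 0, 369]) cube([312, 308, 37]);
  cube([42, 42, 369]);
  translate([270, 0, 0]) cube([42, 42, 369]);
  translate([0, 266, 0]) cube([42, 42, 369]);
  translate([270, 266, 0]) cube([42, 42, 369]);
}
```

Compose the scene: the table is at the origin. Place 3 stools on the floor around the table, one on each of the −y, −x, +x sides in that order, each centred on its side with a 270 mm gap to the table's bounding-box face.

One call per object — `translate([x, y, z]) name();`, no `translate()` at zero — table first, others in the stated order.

table();
translate([730, -578, 0]) stool();
translate([-582, 280, 0]) stool();
translate([2042, 280, 0]) stool();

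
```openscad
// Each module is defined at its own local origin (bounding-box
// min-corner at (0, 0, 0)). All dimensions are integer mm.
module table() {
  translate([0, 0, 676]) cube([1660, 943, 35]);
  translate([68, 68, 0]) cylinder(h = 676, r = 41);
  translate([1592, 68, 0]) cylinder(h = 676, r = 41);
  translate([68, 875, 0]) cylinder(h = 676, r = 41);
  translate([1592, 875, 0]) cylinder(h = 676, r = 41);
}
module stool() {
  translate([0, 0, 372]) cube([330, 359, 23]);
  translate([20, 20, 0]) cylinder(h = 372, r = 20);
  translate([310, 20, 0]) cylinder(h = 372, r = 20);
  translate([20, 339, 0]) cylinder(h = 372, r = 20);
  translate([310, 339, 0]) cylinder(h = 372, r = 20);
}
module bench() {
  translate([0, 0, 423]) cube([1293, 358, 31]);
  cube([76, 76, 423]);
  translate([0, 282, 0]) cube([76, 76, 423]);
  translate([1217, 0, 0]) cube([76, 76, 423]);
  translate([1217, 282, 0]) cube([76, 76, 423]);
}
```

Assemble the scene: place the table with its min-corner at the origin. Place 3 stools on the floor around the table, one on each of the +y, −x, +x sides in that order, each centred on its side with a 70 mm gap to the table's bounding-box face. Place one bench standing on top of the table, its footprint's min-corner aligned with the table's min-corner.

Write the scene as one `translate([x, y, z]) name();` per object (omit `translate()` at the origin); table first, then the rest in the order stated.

table();
translate([665, 1013, 0]) stool();
translate([-400, 292, 0]) stool();
translate([1730, 292, 0]) stool();
translate([0, 0, 711]) bench();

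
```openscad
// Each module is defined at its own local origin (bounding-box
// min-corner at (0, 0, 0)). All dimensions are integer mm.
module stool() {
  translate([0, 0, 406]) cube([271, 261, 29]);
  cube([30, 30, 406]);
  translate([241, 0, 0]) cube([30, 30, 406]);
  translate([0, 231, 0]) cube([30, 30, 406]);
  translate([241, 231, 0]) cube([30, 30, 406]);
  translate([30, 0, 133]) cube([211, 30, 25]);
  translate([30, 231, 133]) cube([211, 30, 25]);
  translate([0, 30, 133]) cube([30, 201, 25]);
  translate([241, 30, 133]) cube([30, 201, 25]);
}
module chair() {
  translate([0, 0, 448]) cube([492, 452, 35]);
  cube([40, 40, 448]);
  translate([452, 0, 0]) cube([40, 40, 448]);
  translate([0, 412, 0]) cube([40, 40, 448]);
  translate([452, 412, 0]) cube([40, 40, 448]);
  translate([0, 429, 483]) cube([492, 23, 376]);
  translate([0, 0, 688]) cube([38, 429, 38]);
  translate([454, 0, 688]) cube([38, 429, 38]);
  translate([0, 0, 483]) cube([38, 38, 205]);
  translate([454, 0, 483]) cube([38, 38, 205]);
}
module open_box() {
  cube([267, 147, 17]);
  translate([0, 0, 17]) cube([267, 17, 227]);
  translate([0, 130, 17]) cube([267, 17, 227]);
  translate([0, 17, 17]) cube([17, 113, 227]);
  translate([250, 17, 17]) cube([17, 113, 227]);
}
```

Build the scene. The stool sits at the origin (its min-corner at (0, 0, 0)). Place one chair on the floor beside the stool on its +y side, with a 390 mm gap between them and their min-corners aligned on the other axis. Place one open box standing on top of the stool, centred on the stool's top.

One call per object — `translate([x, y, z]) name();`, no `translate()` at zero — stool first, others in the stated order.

stool();
translate([0, 651, 0]) chair();
translate([2, 57, 435]) open_box();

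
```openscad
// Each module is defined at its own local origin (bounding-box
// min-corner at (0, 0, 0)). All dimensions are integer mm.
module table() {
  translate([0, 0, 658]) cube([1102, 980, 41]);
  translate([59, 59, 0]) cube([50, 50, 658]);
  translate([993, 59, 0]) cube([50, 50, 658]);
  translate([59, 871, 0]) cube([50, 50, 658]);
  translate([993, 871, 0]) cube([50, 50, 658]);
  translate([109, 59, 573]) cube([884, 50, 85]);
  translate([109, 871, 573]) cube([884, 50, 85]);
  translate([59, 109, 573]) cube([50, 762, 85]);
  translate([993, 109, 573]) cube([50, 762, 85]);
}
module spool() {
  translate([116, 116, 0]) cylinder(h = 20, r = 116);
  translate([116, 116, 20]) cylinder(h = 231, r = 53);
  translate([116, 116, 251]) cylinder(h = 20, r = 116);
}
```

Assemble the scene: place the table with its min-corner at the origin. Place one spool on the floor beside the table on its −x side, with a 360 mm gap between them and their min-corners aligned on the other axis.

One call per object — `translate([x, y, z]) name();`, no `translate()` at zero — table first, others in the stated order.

table();
translate([-592, 0, 0]) spool();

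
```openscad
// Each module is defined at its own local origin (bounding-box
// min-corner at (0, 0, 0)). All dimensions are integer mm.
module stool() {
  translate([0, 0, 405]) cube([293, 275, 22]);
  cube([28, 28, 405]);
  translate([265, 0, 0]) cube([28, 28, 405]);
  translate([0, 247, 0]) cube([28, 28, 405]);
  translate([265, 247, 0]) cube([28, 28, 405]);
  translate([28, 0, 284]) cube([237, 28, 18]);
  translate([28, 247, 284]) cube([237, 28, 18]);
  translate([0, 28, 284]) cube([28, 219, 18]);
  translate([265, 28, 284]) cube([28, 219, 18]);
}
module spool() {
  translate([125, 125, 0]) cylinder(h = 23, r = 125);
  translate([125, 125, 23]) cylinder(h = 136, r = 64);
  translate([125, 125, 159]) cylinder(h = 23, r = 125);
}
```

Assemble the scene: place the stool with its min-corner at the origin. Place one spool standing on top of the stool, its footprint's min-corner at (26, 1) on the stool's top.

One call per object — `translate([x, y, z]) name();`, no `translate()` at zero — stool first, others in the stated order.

stool();
translate([26, 1, 427]) spool();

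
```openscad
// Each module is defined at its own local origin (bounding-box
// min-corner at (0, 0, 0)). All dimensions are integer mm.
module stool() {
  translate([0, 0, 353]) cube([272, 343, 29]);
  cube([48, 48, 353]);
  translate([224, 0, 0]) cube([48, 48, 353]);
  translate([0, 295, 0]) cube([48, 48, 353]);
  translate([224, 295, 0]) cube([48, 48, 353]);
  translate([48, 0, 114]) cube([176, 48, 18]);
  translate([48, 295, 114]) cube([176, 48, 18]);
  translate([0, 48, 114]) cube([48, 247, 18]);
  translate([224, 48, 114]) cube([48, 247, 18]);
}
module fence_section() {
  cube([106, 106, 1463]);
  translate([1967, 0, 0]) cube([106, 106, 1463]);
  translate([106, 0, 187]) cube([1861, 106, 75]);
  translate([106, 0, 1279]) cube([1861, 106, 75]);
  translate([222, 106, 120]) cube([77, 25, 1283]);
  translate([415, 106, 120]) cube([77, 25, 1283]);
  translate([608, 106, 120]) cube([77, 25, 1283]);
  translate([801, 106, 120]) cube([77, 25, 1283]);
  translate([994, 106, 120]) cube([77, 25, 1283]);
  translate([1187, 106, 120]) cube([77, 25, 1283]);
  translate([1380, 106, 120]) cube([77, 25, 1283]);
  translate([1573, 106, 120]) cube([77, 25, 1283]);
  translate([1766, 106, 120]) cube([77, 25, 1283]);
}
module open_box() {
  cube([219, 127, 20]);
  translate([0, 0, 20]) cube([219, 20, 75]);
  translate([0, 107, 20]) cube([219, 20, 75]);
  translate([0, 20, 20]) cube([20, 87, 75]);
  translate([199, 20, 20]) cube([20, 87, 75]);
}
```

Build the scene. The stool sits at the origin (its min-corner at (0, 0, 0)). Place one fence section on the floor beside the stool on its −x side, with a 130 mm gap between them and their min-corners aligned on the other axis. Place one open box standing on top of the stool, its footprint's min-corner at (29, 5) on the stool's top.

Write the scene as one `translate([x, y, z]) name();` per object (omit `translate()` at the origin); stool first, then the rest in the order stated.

stool();
translate([-2203, 0, 0]) fence_section();
translate([29, 5, 382]) open_box();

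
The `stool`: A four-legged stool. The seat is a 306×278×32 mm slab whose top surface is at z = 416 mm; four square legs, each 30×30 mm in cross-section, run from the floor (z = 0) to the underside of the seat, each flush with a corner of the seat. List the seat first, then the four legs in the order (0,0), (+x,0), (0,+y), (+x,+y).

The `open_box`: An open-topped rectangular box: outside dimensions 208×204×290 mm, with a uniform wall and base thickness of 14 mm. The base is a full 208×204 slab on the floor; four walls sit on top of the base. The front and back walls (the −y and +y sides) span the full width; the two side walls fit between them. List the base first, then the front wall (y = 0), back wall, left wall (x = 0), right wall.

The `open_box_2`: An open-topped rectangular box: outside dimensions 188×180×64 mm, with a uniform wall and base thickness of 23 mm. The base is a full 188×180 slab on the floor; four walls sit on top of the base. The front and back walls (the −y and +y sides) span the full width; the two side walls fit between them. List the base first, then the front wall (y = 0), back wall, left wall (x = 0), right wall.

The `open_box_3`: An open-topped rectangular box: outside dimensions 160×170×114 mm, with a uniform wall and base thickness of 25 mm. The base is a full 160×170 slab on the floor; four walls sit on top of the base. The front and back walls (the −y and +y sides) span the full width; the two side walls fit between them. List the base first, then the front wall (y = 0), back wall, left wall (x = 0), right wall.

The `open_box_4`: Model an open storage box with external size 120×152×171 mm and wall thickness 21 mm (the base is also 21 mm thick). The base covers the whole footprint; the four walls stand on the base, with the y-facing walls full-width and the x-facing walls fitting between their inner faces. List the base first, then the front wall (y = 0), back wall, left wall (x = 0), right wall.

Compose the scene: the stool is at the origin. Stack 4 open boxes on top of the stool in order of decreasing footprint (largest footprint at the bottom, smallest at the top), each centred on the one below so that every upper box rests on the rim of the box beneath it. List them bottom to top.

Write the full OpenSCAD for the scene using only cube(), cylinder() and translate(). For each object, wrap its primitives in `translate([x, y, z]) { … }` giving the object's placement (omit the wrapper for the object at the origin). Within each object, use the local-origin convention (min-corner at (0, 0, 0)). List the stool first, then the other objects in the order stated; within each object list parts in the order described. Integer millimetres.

translate([0, 0, 384]) cube([306, 278, 32]);
cube([30, 30, 384]);
translate([276, 0, 0]) cube([30, 30, 384]);
translate([0, 248, 0]) cube([30, 30, 384]);
translate([276, 248, 0]) cube([30, 30, 384]);
translate([49, 37, 416]) {
  cube([208, 204, 14]);
  translate([0, 0, 14]) cube([208, 14, 276]);
  translate([0, 190, 14]) cube([208, 14, 276]);
  translate([0, 14, 14]) cube([14, 176, 276]);
  translate([194, 14, 14]) cube([14, 176, 276]);
}
translate([59, 49, 706]) {
  cube([188, 180, 23]);
  translate([0, 0, 23]) cube([188, 23, 41]);
  translate([0, 157, 23]) cube([188, 23, 41]);
  translate([0, 23, 23]) cube([23, 134, 41]);
  translate([165, 23, 23]) cube([23, 134, 41]);
}
translate([73, 54, 770]) {
  cube([160, 170, 25]);
  translate([0, 0, 25]) cube([160, 25, 89]);
  translate([0, 145, 25]) cube([160, 25, 89]);
  translate([0, 25, 25]) cube([25, 120, 89]);
  translate([135, 25, 25]) cube([25, 120, 89]);
}
translate([93, 63, 884]) {
  cube([120, 152, 21]);
  translate([0, 0, 21]) cube([120, 21, 150]);
  translate([0, 131, 21]) cube([120, 21, 150]);
  translate([0, 21, 21]) cube([21, 110, 150]);
  translate([99, 21, 21]) cube([21, 110, 150]);
}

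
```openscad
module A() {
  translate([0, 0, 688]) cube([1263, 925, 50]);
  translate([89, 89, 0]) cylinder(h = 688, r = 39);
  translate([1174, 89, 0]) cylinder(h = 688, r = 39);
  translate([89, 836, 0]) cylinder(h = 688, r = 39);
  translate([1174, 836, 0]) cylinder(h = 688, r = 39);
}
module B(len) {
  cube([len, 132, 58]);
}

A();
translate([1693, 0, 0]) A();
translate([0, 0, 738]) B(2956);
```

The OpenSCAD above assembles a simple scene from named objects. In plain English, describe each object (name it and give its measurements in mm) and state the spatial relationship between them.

A is a rectangular dining table. The top is 1263×925×50 mm with its upper surface at z = 738 mm. It stands on four round legs of 78 mm diameter, each leg's bounding box inset 50 mm from the nearest pair of top edges, running from the floor to the underside of the top.

B is a rectangular beam 2956 mm long (x), 132 mm deep (y), 58 mm thick (z).

The beam spans the tops of two tables placed 430 mm apart, resting at z = 738 mm.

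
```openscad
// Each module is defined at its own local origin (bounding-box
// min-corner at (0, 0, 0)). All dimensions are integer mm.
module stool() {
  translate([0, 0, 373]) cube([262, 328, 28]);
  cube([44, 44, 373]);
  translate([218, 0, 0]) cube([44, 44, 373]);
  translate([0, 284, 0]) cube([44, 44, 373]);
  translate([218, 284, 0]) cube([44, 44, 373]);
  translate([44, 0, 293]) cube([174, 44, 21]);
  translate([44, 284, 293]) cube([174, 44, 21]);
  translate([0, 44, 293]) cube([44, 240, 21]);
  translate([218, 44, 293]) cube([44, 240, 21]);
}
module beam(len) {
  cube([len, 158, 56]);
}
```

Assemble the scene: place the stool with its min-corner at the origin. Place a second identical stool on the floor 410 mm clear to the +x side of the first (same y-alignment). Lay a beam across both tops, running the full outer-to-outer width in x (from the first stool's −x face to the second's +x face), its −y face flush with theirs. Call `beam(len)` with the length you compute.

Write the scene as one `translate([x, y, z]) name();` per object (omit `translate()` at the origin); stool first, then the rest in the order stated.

stool();
translate([672, 0, 0]) stool();
translate([0, 0, 401]) beam(934);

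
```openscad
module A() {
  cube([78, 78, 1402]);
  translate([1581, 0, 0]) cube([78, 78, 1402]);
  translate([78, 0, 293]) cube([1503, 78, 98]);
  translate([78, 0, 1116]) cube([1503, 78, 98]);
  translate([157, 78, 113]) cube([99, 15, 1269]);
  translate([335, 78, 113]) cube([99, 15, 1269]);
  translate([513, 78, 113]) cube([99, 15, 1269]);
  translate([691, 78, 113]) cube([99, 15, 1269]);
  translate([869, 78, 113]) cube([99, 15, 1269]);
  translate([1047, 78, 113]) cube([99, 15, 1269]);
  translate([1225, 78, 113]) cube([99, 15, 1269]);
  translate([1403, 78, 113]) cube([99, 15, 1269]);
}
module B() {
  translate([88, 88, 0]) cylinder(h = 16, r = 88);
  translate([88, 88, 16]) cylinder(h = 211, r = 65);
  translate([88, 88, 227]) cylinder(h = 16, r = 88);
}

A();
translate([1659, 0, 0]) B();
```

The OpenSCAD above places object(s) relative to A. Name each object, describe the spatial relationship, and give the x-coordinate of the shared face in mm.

A is a fence section. B is a spool. The spool is against the fence section's +x side, with their −y faces flush. The x-coordinate of the shared face is 1659 mm.

The fence section's +x face and the spool's −x face are both at x = 1659 mm.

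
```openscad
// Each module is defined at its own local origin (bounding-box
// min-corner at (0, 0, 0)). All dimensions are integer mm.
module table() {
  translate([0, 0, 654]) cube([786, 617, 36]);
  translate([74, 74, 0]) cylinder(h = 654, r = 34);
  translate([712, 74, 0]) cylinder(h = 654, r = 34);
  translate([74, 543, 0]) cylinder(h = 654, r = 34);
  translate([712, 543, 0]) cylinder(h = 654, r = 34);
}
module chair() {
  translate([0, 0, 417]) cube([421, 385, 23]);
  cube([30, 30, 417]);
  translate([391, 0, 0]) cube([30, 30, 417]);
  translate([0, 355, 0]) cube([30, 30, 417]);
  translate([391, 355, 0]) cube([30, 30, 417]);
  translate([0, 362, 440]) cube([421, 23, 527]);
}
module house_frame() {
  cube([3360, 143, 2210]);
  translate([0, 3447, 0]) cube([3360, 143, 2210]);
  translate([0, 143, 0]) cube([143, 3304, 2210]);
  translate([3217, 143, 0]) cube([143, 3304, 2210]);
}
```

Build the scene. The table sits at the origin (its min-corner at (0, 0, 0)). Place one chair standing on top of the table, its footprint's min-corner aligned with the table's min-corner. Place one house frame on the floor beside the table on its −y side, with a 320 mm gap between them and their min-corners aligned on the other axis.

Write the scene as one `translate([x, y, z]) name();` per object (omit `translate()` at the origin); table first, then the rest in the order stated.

table();
translate([0, 0, 690]) chair();
translate([0, -3910, 0]) house_frame();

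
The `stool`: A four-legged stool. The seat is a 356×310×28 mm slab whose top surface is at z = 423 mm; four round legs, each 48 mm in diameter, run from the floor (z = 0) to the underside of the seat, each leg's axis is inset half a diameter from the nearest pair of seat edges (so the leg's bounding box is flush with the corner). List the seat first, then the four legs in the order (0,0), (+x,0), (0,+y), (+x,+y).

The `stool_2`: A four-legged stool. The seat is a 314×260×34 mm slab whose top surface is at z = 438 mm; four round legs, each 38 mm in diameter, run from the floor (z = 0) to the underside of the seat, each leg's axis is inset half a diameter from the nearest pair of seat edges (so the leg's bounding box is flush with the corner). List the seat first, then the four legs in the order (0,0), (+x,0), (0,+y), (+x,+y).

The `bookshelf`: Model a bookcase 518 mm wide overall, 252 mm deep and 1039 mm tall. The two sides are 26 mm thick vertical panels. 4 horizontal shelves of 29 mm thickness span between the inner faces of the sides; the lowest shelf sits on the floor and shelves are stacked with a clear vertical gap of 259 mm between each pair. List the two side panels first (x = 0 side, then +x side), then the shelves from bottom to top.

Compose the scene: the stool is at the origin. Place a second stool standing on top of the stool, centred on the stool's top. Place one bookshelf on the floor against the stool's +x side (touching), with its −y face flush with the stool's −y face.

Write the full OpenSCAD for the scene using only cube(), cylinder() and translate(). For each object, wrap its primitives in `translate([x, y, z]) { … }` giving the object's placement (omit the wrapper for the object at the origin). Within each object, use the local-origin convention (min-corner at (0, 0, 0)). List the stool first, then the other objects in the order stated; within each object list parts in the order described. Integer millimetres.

translate([0, 0, 395]) cube([356, 310, 28]);
translate([24, 24, 0]) cylinder(h = 395, r = 24);
translate([332, 24, 0]) cylinder(h = 395, r = 24);
translate([24, 286, 0]) cylinder(h = 395, r = 24);
translate([332, 286, 0]) cylinder(h = 395, r = 24);
translate([21, 25, 423]) {
  translate([0, 0, 404]) cube([314, 260, 34]);
  translate([19, 19, 0]) cylinder(h = 404, r = 19);
  translate([295, 19, 0]) cylinder(h = 404, r = 19);
  translate([19, 241, 0]) cylinder(h = 404, r = 19);
  translate([295, 241, 0]) cylinder(h = 404, r = 19);
}
translate([356, 0, 0]) {
  cube([26, 252, 1039]);
  translate([492, 0, 0]) cube([26, 252, 1039]);
  translate([26, 0, 0]) cube([466, 252, 29]);
  translate([26, 0, 288]) cube([466, 252, 29]);
  translate([26, 0, 576]) cube([466, 252, 29]);
  translate([26, 0, 864]) cube([466, 252, 29]);
}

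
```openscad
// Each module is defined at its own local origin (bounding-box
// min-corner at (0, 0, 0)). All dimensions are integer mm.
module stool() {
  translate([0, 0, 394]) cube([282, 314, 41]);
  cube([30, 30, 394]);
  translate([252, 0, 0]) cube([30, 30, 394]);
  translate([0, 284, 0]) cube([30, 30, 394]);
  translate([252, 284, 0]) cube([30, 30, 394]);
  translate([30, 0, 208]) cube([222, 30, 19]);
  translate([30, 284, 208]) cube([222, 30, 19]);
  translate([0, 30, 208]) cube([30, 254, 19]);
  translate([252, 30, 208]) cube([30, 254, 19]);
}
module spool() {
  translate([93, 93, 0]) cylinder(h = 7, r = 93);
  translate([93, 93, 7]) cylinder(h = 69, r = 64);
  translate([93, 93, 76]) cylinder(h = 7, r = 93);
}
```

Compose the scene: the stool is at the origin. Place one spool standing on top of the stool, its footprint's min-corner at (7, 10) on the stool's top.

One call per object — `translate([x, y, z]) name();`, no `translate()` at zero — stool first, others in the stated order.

stool();
translate([7, 10, 435]) spool();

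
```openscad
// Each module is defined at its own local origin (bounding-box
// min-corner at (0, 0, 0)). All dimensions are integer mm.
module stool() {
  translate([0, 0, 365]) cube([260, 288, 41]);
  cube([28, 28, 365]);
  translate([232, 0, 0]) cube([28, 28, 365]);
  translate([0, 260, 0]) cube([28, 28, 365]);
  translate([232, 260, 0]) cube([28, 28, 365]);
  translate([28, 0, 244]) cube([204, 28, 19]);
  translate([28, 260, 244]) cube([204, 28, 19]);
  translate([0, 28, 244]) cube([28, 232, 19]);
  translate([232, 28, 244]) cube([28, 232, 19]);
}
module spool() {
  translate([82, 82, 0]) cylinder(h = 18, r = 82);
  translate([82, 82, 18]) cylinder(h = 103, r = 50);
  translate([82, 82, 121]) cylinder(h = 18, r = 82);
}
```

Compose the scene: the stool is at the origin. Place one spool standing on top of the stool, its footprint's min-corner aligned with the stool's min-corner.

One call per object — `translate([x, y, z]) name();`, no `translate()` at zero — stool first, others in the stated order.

stool();
translate([0, 0, 406]) spool();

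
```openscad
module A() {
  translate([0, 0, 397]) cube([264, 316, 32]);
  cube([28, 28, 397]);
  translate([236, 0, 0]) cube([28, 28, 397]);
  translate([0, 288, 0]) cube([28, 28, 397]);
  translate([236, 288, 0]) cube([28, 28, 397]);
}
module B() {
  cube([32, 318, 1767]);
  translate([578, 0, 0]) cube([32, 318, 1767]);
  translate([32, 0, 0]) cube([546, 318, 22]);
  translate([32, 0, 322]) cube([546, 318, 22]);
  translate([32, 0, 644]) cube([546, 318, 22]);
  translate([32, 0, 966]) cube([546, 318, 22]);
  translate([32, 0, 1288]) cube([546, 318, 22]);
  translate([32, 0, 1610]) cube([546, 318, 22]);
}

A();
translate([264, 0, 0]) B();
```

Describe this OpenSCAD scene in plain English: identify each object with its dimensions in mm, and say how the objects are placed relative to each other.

A is a four-legged stool. The seat is 264×316 mm, 32 mm thick, top at z = 429 mm. It stands on four square legs, each 28×28 mm in cross-section, from z = 0 to the seat underside, each flush with a corner of the seat.

B is a bookshelf 610 mm wide overall, 318 mm deep and 1767 mm tall. The two sides are 32 mm thick vertical panels. 6 horizontal shelves of 22 mm thickness span between the inner faces of the sides; the lowest shelf sits on the floor and shelves are stacked with a clear vertical gap of 300 mm between each pair.

The bookshelf is against the stool's +x side, with their −y faces flush.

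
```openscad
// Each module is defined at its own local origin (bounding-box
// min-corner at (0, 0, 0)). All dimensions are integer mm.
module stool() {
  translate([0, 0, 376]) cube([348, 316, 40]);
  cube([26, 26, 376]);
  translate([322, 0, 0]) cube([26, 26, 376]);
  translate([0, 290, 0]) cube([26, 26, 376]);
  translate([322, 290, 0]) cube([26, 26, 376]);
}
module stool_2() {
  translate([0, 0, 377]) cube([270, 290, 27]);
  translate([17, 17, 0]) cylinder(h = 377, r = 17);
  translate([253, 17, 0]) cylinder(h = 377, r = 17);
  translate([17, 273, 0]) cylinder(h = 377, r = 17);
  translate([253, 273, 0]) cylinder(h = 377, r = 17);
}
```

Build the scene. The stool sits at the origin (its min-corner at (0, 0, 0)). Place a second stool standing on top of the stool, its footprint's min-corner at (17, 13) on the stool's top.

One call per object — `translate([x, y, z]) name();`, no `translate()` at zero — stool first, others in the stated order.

stool();
translate([17, 13, 416]) stool_2();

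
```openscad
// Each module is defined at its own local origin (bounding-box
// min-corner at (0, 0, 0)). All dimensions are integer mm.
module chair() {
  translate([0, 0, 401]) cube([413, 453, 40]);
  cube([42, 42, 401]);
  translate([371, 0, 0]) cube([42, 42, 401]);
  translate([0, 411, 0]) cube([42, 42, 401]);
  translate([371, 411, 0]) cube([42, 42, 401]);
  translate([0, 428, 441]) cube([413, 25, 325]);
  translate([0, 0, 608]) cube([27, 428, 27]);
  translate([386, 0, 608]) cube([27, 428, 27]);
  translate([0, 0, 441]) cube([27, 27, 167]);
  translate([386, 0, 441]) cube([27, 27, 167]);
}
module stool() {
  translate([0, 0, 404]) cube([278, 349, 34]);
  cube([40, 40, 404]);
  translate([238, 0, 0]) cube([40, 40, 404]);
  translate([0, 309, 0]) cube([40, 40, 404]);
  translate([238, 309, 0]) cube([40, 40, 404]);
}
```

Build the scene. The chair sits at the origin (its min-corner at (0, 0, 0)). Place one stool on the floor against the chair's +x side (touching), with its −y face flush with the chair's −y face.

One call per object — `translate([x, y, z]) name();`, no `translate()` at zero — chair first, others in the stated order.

chair();
translate([413, 0, 0]) stool();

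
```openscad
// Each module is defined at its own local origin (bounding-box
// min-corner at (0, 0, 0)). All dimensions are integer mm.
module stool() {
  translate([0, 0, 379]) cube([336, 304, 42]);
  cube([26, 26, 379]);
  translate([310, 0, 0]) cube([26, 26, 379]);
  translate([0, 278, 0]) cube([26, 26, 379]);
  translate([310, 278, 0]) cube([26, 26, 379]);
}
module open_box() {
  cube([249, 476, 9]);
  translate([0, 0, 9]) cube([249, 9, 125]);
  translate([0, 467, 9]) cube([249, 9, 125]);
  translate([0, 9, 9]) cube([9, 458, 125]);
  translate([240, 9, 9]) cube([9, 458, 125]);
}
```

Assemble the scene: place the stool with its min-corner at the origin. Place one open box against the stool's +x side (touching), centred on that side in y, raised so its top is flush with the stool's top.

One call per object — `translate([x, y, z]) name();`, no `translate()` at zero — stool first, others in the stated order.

stool();
translate([336, -86, 287]) open_box();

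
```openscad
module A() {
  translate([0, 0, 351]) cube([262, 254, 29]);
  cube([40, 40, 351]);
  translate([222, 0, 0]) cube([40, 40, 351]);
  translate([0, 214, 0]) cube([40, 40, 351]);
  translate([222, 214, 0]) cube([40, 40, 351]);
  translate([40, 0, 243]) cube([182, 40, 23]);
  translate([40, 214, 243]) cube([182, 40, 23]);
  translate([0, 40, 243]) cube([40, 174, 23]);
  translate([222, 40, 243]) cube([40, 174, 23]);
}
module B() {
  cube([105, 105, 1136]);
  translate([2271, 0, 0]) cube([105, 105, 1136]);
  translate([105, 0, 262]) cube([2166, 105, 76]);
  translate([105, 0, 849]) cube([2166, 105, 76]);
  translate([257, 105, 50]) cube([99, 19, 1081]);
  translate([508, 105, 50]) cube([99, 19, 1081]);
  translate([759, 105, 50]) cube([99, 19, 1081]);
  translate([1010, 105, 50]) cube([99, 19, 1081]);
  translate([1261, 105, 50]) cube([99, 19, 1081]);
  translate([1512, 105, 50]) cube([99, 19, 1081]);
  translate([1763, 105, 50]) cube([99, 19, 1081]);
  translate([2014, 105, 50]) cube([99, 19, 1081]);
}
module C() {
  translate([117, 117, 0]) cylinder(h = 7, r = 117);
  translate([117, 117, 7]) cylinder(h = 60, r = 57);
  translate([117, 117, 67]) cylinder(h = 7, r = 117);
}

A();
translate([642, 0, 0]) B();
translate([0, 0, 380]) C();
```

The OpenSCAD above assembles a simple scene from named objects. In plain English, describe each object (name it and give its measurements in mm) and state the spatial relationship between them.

A is a simple wooden stool: a rectangular seat 262 mm (x) by 254 mm (y), 29 mm thick, top face at z = 380 mm, on four square legs, each 40×40 mm in cross-section. The legs rest on z = 0, each flush with a corner of the seat. Four stretchers, 40 mm wide and 23 mm tall, connect adjacent legs with their undersides at z = 243 mm, each running between the inner faces of the legs it joins and aligned with the legs' outer faces on the other axis.

B is a fence section. Two 105×105 mm posts, 1136 mm tall, stand on the floor with a clear span of 2166 mm between their inner faces. Two horizontal rails of 105×76 mm section span the gap between the posts with their undersides at z = 262 mm and z = 849 mm, flush with the posts' −y face. 8 pickets, each 99 mm wide, 19 mm thick and 1081 mm tall, are fixed to the +y face of the rails with their bottoms at z = 50 mm, evenly spaced across the span with equal gaps (rounded down to the nearest mm) at the −x end and between each pair — any rounding remainder accumulates at the +x end.

C is a spool: two coaxial disc flanges of radius 117 mm and thickness 7 mm, joined by a core cylinder of radius 57 mm and height 60 mm. The lower flange rests on z = 0 and the three cylinders share a vertical axis.

The fence section is on the floor beside the stool on its +x side. The spool is on top of the stool.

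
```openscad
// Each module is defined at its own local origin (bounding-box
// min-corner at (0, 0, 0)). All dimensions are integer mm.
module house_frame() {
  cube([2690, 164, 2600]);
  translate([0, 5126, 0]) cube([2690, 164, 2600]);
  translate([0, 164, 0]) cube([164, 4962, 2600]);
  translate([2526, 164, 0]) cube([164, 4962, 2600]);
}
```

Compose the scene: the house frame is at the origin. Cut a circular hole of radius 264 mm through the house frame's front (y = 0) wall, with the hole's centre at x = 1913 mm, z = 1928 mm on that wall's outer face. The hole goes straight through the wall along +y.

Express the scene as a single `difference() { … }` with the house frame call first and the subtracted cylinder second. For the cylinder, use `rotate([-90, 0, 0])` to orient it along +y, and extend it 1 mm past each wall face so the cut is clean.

difference() {
  house_frame();
  translate([1913, -1, 1928]) rotate([-90, 0, 0]) cylinder(h = 166, r = 264);
}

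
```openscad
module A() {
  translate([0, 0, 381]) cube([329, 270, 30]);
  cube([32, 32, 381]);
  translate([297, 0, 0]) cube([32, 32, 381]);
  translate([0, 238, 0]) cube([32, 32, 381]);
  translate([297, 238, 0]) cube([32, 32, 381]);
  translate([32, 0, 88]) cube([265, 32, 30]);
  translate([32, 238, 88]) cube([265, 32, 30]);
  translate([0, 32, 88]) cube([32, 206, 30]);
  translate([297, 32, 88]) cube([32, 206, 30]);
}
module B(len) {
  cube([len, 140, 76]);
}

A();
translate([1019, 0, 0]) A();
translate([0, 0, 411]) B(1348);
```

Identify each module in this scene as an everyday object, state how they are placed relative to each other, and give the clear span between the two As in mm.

Second stool starts at x = 1019; first ends at x = 329; clear span = 1019 − 329 = 690 mm.

A is a stool. B is a beam. A beam spans the tops of two stools. The clear span between the two stools is 690 mm.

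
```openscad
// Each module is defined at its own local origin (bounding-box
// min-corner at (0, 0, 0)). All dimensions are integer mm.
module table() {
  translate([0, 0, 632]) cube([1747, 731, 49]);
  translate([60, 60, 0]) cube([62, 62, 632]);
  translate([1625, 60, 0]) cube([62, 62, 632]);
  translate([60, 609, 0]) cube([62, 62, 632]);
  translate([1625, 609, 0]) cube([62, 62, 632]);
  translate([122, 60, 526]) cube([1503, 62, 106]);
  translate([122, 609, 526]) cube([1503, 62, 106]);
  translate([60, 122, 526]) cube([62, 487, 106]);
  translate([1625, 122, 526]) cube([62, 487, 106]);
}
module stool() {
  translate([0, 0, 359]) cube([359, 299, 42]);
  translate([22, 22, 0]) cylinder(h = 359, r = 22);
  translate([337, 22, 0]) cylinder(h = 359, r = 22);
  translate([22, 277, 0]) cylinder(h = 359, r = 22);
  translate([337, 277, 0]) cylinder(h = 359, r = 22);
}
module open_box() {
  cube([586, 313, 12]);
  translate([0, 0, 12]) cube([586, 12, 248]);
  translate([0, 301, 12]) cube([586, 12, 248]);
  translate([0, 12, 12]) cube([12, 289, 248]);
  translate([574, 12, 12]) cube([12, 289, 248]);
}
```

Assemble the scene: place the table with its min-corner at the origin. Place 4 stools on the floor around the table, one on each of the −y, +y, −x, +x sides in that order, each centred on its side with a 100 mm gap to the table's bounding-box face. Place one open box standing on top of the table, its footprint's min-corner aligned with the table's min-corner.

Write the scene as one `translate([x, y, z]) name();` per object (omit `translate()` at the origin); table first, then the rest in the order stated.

table();
translate([694, -399, 0]) stool();
translate([694, 831, 0]) stool();
translate([-459, 216, 0]) stool();
translate([1847, 216, 0]) stool();
translate([0, 0, 681]) open_box();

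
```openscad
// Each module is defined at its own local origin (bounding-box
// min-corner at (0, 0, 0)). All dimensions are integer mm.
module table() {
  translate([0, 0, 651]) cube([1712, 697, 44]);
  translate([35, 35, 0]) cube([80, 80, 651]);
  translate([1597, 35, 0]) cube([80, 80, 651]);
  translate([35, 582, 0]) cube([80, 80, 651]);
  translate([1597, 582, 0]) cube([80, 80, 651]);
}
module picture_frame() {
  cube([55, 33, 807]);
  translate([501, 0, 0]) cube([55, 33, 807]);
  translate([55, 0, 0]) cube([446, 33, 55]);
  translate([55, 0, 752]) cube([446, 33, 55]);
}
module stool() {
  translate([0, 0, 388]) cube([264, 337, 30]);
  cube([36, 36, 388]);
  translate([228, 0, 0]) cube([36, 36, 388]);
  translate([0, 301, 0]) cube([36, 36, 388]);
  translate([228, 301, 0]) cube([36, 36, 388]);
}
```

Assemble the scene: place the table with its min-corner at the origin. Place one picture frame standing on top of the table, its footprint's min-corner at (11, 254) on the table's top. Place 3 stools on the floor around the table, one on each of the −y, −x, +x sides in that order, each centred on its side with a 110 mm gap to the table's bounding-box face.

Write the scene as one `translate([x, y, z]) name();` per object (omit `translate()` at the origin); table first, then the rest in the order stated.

table();
translate([11, 254, 695]) picture_frame();
translate([724, -447, 0]) stool();
translate([-374, 180, 0]) stool();
translate([1822, 180, 0]) stool();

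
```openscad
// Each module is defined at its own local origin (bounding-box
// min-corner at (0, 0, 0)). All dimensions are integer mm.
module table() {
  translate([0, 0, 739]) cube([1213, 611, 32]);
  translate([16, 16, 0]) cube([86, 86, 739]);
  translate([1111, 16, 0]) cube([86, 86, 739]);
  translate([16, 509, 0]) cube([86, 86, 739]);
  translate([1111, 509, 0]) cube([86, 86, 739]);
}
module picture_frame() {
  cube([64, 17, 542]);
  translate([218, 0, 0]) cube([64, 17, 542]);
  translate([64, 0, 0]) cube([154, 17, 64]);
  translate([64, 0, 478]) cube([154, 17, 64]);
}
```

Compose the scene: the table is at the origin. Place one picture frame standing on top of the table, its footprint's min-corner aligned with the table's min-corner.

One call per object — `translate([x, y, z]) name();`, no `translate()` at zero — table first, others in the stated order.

table();
translate([0, 0, 771]) picture_frame();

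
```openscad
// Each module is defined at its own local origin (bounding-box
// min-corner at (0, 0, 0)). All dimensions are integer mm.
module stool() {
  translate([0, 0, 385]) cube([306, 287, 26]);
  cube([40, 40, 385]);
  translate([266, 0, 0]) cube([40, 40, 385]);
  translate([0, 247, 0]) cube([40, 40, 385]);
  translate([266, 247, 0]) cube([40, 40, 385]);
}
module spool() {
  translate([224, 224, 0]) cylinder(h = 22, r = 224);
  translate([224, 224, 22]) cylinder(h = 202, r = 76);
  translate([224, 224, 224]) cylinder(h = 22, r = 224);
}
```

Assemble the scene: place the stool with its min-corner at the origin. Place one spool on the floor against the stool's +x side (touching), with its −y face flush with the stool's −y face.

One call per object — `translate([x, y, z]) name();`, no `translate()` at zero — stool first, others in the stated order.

stool();
translate([306, 0, 0]) spool();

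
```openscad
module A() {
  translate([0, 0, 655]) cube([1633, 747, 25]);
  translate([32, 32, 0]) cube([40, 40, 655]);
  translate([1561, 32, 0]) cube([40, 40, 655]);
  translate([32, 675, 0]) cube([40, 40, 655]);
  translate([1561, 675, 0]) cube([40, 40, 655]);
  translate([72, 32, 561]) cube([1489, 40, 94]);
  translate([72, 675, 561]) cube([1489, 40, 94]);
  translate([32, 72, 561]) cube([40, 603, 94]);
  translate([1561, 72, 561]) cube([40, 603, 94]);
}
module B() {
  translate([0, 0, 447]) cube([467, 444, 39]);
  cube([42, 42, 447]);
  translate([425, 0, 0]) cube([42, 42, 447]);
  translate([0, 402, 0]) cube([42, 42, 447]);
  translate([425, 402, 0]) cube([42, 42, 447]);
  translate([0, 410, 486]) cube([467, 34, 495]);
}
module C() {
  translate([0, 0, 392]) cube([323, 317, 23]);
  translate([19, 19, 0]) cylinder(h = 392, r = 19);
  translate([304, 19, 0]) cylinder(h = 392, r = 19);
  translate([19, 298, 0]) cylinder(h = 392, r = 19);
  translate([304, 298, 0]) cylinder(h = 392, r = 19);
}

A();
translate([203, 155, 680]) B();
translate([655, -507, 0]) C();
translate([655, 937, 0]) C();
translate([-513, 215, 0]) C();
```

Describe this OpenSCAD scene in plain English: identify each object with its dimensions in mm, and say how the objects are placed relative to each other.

A is a rectangular dining table. The top is 1633×747×25 mm with its upper surface at z = 680 mm. It stands on four 40×40 mm square legs, each inset 32 mm from the nearest pair of top edges, running from the floor to the underside of the top. Four apron rails, 40 mm thick and 94 mm tall, run between adjacent legs with their top edges flush with the underside of the top and their outer faces flush with the legs' outer faces.

B is a chair: 467×444 mm seat, 39 mm thick, top at z = 486 mm, on four 42 mm square corner legs flush with the seat edges. A 34 mm thick backrest slab spans the full seat width, extending 495 mm above the seat top, its back face flush with the seat's +y edge.

C is a four-legged stool. The seat is a 323×317×23 mm slab whose top surface is at z = 415 mm; four round legs, each 38 mm in diameter, run from the floor (z = 0) to the underside of the seat, each leg's axis is inset half a diameter from the nearest pair of seat edges (so the leg's bounding box is flush with the corner).

The chair is on top of the table. Three stools sit around the table at the −y, +y, −x sides.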